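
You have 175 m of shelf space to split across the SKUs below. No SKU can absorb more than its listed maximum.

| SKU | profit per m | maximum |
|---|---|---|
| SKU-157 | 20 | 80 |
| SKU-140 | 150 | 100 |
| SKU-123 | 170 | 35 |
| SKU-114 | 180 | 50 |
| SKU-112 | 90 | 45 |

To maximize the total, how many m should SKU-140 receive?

Order the SKUs by profit per m: SKU-114 180 > SKU-123 170 > SKU-140 150 > SKU-112 90 > SKU-157 20.
SKU-114: +50 to 50 (cap) — 125 left.
SKU-123: +35 to 35 (cap) — 90 left.
SKU-140: +90 (room for 100) → 90. Pool exhausted.

90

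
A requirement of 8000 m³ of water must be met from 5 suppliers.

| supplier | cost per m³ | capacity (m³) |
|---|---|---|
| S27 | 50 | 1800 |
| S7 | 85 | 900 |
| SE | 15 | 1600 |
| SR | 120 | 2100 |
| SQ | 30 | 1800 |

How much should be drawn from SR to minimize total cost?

Use suppliers in increasing cost order.
SE (15): use full 1600 ; 6400 m³ to go.
Take 1800 from SQ at 30 ; need 4600 more.
S27 at 50: take all 1800 m³ ; 2800 still needed.
S7 (85): use full 900 ; 1900 m³ to go.
SR (120): take the remaining 1900 ; done.

1900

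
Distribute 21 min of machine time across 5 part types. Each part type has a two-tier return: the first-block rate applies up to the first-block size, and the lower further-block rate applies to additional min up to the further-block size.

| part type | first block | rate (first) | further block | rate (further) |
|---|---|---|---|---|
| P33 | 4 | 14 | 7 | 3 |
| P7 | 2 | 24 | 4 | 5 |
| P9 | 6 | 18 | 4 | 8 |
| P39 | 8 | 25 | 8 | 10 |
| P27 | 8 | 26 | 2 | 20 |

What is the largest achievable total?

Treat each block as its own option and order by rate: P27/tier1 26 > P39/tier1 25 > P7/tier1 24 > P27/tier2 20 > P9/tier1 18 > P33/tier1 14 > P39/tier2 10 > P9/tier2 8 > P7/tier2 5 > P33/tier2 3.
P27/tier1 (26): +8 → 13 left.
Fill P39 tier1 block (8 at 25) → 5 left.
P7/tier1 (24): +2 → 3 left.
P27/tier2 (20): +2 → 1 left.
P9/tier1: +1 of 6 at 18; pool empty.
Total = 26×8 + 25×8 + 24×2 + 20×2 + 18×1 = 514.

514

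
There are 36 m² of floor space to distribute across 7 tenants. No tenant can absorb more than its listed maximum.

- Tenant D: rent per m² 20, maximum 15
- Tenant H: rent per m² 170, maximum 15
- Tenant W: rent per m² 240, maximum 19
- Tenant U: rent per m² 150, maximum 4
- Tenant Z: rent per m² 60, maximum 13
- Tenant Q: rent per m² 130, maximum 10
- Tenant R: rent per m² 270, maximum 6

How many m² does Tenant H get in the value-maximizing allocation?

Highest rent per m² first: Tenant R 270 > Tenant W 240 > Tenant H 170 > Tenant U 150 > Tenant Q 130 > Tenant Z 60 > Tenant D 20.
Give Tenant R 6 to hit its cap of 6 → 30 left.
Tenant W takes 19 to reach its cap of 19 → 11 left.
Only 11 left; Tenant H takes them to reach 11.

11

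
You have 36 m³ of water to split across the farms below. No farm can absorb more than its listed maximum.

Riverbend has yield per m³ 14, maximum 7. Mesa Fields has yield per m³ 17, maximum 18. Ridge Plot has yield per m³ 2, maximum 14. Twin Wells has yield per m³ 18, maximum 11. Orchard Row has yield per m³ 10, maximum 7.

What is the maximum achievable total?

Highest yield per m³ first: Twin Wells 18 > Mesa Fields 17 > Riverbend 14 > Orchard Row 10 > Ridge Plot 2.
Twin Wells: +11 to 11 (cap) → 25 left.
Give Mesa Fields 18 to hit its cap of 18 → 7 left.
Give Riverbend 7 to hit its cap of 7 → 0 left.
Total = 14×7 + 17×18 + 18×11 = 602.

602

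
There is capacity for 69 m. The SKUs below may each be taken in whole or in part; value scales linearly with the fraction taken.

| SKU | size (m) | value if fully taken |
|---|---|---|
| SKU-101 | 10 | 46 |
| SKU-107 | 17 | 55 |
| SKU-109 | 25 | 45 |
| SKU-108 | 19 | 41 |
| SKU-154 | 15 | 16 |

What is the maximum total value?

183.4

Best value per unit of size first: SKU-101 46/10≈4.6, SKU-107 55/17≈3.24, SKU-108 41/19≈2.16, SKU-109 45/25≈1.8, SKU-154 16/15≈1.07.
Take all of SKU-101 (10 m, value 46) ; 59 m left.
Take all of SKU-107 (17 m, value 55) ; 42 m left.
SKU-108: take in full, 19 m for value 41 ; 23 left.
23 m left: a 23/25 share of SKU-109 gives 45×23/25 = 41.4.
Total value = 183.4.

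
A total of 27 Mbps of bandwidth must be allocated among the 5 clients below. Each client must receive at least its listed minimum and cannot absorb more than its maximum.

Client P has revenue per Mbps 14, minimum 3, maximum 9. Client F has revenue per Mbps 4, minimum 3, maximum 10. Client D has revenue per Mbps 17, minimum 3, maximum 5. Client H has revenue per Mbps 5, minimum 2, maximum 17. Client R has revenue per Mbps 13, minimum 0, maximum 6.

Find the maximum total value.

321

Meeting every minimum uses 3+3+3+2+0 = 11 Mbps, leaving 16.
Order the clients by revenue per Mbps: Client D 17 > Client P 14 > Client R 13 > Client H 5 > Client F 4.
Give Client D 2 more to hit its cap of 5 → 14 left.
Client P: +6 to 9 (cap) → 8 left.
Give Client R 6 more to hit its cap of 6 → 2 left.
Client H: +2 (room for 15) → 4. Pool exhausted.
Total = 14×9 + 4×3 + 17×5 + 5×4 + 13×6 = 321.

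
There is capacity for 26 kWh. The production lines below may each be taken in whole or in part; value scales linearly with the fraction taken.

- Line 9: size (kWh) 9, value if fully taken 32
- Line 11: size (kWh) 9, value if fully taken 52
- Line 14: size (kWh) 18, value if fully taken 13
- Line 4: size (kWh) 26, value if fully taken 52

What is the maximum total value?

100

Best value per unit of size first: Line 11 52/9≈5.78, Line 9 32/9≈3.56, Line 4 52/26≈2, Line 14 13/18≈0.722.
Line 11: take in full, 9 kWh for value 52 ; 17 left.
All 9 kWh of Line 9 fit (value 32) ; 8 remain.
8 kWh left: a 8/26 share of Line 4 gives 52×8/26 = 16.
Total value = 100.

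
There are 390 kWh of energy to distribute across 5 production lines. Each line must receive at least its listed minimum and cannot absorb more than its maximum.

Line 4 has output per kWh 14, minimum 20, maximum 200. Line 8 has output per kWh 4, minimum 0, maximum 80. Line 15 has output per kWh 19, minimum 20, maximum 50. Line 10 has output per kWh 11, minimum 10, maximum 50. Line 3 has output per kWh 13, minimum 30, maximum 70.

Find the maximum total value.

Meeting every minimum uses 20+0+20+10+30 = 80 kWh, leaving 310.
Order the production lines by output per kWh: Line 15 19 > Line 4 14 > Line 3 13 > Line 10 11 > Line 8 4.
Give Line 15 30 more to hit its cap of 50 ; 280 left.
Line 4 takes 180 more to reach its cap of 200 ; 100 left.
Line 3 takes 40 more to reach its cap of 70 ; 60 left.
Give Line 10 40 more to hit its cap of 50 ; 20 left.
Line 8: +20 (room for 80) → 20. Pool exhausted.
Total = 14×200 + 4×20 + 19×50 + 11×50 + 13×70 = 5290.

5290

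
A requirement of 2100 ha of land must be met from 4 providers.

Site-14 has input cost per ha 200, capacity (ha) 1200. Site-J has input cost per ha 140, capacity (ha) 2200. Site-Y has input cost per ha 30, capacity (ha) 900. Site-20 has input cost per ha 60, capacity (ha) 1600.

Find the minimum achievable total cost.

99000

Use providers in increasing cost order.
Site-Y (30): use full 900 — 1200 ha to go.
Site-20 (60): take the remaining 1200 — done.
Site-J, Site-14: unused.
Cost = 900×30 + 1200×60 = 99000.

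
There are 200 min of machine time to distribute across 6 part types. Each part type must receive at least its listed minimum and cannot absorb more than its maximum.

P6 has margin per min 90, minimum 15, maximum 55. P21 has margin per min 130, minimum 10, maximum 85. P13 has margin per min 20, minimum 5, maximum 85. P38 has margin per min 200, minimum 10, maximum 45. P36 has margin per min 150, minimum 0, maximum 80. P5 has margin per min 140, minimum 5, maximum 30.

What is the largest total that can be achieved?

29900

Meeting every minimum uses 15+10+5+10+0+5 = 45 min, leaving 155.
Highest margin per min first: P38 200 > P36 150 > P5 140 > P21 130 > P6 90 > P13 20.
P38 takes 35 more to reach its cap of 45 → 120 left.
P36 takes 80 more to reach its cap of 80 → 40 left.
P5: +25 to 30 (cap) → 15 left.
Only 15 left; P21 takes them to reach 25.
Total = 90×15 + 130×25 + 20×5 + 200×45 + 150×80 + 140×30 = 29900.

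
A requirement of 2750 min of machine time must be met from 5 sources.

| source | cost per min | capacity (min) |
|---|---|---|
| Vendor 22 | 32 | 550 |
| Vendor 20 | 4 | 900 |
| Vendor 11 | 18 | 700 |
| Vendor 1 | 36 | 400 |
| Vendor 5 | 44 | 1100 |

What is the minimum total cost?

Fill from the cheapest source first.
Vendor 20 (4): use full 900 — 1850 min to go.
Take 700 from Vendor 11 at 18 — need 1150 more.
Take 550 from Vendor 22 at 32 — need 600 more.
Vendor 1 (36): use full 400 — 200 min to go.
Vendor 5 at 44: take 200 of its 1100 — requirement met.
Cost = 900×4 + 700×18 + 550×32 + 400×36 + 200×44 = 57000.

57000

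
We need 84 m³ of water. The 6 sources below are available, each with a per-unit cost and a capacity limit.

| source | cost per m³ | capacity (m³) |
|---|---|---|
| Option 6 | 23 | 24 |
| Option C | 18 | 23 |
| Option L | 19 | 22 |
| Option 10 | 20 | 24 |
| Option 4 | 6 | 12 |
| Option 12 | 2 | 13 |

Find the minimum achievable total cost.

1210

Fill from the cheapest source first.
Take 13 from Option 12 at 2 ; need 71 more.
Option 4 (6): use full 12 ; 59 m³ to go.
Take 23 from Option C at 18 ; need 36 more.
Option L (19): use full 22 ; 14 m³ to go.
Option 10 at 20: take 14 of its 24 ; requirement met.
Option 6: unused.
Cost = 13×2 + 12×6 + 23×18 + 22×19 + 14×20 = 1210.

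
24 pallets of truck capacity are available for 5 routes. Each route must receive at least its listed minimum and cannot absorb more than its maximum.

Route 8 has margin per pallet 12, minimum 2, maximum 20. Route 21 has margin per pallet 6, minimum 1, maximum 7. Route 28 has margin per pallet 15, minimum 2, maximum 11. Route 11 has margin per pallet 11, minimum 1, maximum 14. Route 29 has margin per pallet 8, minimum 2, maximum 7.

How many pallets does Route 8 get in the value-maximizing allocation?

9

Meeting every minimum uses 2+1+2+1+2 = 8 pallets, leaving 16.
Rank by margin per pallet: Route 28 15 > Route 8 12 > Route 11 11 > Route 29 8 > Route 21 6.
Route 28: +9 to 11 (cap) ; 7 left.
Only 7 left; Route 8 takes them to reach 9.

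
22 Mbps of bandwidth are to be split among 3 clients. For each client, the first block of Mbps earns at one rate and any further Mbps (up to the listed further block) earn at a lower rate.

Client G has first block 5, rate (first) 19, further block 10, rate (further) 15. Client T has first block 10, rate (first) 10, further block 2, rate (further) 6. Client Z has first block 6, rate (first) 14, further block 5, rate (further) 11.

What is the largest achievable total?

Treat each block as its own option and order by rate: Client G/T1 19 > Client G/T2 15 > Client Z/T1 14 > Client Z/T2 11 > Client T/T1 10 > Client T/T2 6.
Client G/T1 (19): +5 → 17 left.
Client G/T2 (15): +10 → 7 left.
Client Z/T1 (14): +6 → 1 left.
1 remain; put them into Client Z T2 at 11.
Total = 19×5 + 15×10 + 14×6 + 11×1 = 340.

340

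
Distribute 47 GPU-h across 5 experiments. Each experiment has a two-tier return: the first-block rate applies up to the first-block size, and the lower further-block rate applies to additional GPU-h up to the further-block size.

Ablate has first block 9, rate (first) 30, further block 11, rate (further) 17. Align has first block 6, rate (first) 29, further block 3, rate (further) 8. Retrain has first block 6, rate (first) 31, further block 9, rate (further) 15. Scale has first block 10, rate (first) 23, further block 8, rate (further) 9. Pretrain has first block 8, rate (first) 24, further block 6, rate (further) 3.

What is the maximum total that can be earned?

Order all 10 blocks by rate: Retrain/T1 31 > Ablate/T1 30 > Align/T1 29 > Pretrain/T1 24 > Scale/T1 23 > Ablate/T2 17 > Retrain/T2 15 > Scale/T2 9 > Align/T2 8 > Pretrain/T2 3.
Retrain/T1 (31): +6 → 41 left.
Fill Ablate T1 block (9 at 30) → 32 left.
Align/T1 (29): +6 → 26 left.
Pretrain/T1 (24): +8 → 18 left.
Scale T1 at 23: fill all 10 → 8 left.
Ablate/T2: +8 of 11 at 17; pool empty.
Total = 31×6 + 30×9 + 29×6 + 24×8 + 23×10 + 17×8 = 1188.

1188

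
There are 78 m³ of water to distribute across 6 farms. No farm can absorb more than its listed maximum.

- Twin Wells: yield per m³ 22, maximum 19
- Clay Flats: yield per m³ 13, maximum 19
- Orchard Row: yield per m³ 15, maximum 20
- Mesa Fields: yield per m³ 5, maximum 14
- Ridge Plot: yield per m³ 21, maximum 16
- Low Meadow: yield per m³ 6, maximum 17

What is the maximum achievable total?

Highest yield per m³ first: Twin Wells 22 > Ridge Plot 21 > Orchard Row 15 > Clay Flats 13 > Low Meadow 6 > Mesa Fields 5.
Twin Wells takes 19 to reach its cap of 19 — 59 left.
Ridge Plot: +16 to 16 (cap) — 43 left.
Give Orchard Row 20 to hit its cap of 20 — 23 left.
Clay Flats takes 19 to reach its cap of 19 — 4 left.
Low Meadow has room for 17 but only 4 remain, so it gets 4.
Total = 22×19 + 13×19 + 15×20 + 21×16 + 6×4 = 1325.

1325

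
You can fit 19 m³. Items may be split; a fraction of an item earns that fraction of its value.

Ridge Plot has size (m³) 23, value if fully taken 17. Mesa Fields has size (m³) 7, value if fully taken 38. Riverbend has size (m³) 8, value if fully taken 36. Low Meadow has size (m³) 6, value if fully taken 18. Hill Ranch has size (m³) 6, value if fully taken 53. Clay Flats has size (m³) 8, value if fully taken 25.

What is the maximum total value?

Sort by value density: Hill Ranch 53/6≈8.83, Mesa Fields 38/7≈5.43, Riverbend 36/8≈4.5, Clay Flats 25/8≈3.12, Low Meadow 18/6≈3, Ridge Plot 17/23≈0.739.
Take all of Hill Ranch (6 m³, value 53) — 13 m³ left.
Take all of Mesa Fields (7 m³, value 38) — 6 m³ left.
Fill the last 6 m³ with part of Riverbend: 6/8 of it earns 27.
Total value = 118.

118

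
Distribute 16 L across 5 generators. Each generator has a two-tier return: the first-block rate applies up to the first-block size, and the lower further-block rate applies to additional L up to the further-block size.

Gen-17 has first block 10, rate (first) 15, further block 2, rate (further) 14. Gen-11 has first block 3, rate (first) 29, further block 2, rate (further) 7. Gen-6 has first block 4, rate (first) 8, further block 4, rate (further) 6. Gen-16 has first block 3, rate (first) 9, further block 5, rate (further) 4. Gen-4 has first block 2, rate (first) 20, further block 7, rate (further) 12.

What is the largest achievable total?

Treat each block as its own option and order by rate: Gen-11/first 29 > Gen-4/first 20 > Gen-17/first 15 > Gen-17/second 14 > Gen-4/second 12 > Gen-16/first 9 > Gen-6/first 8 > Gen-11/second 7 > Gen-6/second 6 > Gen-16/second 4.
Gen-11/first (29): +3 — 13 left.
Fill Gen-4 first block (2 at 20) — 11 left.
Gen-17/first (15): +10 — 1 left.
Gen-17 second at 14: only 1 left, fill 1.
Total = 29×3 + 20×2 + 15×10 + 14×1 = 291.

291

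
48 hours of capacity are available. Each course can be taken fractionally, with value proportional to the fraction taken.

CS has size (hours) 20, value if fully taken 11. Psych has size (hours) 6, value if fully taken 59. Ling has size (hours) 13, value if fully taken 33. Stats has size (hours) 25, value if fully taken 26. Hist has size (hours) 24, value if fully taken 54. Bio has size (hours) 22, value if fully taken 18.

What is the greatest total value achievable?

Rank by value-to-size ratio: Psych 59/6≈9.83, Ling 33/13≈2.54, Hist 54/24≈2.25, Stats 26/25≈1.04, Bio 18/22≈0.818, CS 11/20≈0.55.
Take all of Psych (6 hours, value 59) ; 42 hours left.
Ling: take in full, 13 hours for value 33 ; 29 left.
All 24 hours of Hist fit (value 54) ; 5 remain.
Only 5 hours remain; take 5/25 of Stats for value 26×5/25 = 5.2.
Total value = 151.2.

151.2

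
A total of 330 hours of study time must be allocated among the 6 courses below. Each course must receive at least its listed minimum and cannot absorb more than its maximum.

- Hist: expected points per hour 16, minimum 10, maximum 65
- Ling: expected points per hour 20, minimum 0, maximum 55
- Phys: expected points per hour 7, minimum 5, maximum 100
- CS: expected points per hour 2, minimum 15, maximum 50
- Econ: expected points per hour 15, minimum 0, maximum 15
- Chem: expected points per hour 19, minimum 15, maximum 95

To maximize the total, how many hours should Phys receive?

85

Meeting every minimum uses 10+0+5+15+0+15 = 45 hours, leaving 285.
Highest expected points per hour first: Ling 20 > Chem 19 > Hist 16 > Econ 15 > Phys 7 > CS 2.
Ling: +55 to 55 (cap) → 230 left.
Chem takes 80 more to reach its cap of 95 → 150 left.
Give Hist 55 more to hit its cap of 65 → 95 left.
Give Econ 15 more to hit its cap of 15 → 80 left.
Phys has room for 95 more but only 80 remain, so it gets 85.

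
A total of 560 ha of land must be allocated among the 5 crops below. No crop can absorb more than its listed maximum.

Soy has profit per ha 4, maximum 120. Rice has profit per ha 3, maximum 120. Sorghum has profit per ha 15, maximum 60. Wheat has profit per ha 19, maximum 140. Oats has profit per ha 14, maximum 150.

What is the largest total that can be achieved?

6410

Highest profit per ha first: Wheat 19 > Sorghum 15 > Oats 14 > Soy 4 > Rice 3.
Wheat takes 140 to reach its cap of 140 → 420 left.
Give Sorghum 60 to hit its cap of 60 → 360 left.
Give Oats 150 to hit its cap of 150 → 210 left.
Soy takes 120 to reach its cap of 120 → 90 left.
Only 90 left; Rice takes them to reach 90.
Total = 4×120 + 3×90 + 15×60 + 19×140 + 14×150 = 6410.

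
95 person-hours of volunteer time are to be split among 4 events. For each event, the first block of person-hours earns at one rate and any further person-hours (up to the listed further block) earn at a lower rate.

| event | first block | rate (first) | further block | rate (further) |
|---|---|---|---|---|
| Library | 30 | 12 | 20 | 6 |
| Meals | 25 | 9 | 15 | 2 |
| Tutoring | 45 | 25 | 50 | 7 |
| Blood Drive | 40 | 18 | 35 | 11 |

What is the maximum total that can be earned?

1965

Rank every tier by rate: Tutoring/tier1 25 > Blood Drive/tier1 18 > Library/tier1 12 > Blood Drive/tier2 11 > Meals/tier1 9 > Tutoring/tier2 7 > Library/tier2 6 > Meals/tier2 2.
Tutoring tier1 at 25: fill all 45 → 50 left.
Blood Drive tier1 at 18: fill all 40 → 10 left.
Library/tier1: +10 of 30 at 12; pool empty.
Total = 25×45 + 18×40 + 12×10 = 1965.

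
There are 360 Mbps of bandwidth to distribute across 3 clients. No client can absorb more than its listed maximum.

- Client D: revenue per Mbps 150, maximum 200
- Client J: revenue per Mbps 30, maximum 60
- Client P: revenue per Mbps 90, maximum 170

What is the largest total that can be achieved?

Highest revenue per Mbps first: Client D 150 > Client P 90 > Client J 30.
Client D takes 200 to reach its cap of 200 ; 160 left.
Only 160 left; Client P takes them to reach 160.
Total = 150×200 + 90×160 = 44400.

44400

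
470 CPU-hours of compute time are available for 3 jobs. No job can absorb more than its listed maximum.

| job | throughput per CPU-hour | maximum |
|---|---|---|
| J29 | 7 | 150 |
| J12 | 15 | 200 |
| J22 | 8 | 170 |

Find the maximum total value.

5060

Order the jobs by throughput per CPU-hour: J12 15 > J22 8 > J29 7.
J12 takes 200 to reach its cap of 200 ; 270 left.
J22: +170 to 170 (cap) ; 100 left.
J29 has room for 150 but only 100 remain, so it gets 100.
Total = 7×100 + 15×200 + 8×170 = 5060.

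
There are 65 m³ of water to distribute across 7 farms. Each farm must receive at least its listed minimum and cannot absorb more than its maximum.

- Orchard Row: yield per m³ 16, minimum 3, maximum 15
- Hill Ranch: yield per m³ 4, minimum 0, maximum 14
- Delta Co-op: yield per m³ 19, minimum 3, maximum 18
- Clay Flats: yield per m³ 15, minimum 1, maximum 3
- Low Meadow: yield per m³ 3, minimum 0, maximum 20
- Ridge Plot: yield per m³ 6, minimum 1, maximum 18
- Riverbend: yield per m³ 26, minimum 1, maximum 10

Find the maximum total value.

999

Meeting every minimum uses 3+0+3+1+0+1+1 = 9 m³, leaving 56.
Order the farms by yield per m³: Riverbend 26 > Delta Co-op 19 > Orchard Row 16 > Clay Flats 15 > Ridge Plot 6 > Hill Ranch 4 > Low Meadow 3.
Give Riverbend 9 more to hit its cap of 10 ; 47 left.
Delta Co-op takes 15 more to reach its cap of 18 ; 32 left.
Orchard Row: +12 to 15 (cap) ; 20 left.
Clay Flats: +2 to 3 (cap) ; 18 left.
Ridge Plot takes 17 more to reach its cap of 18 ; 1 left.
Hill Ranch: +1 (room for 14) → 1. Pool exhausted.
Total = 16×15 + 4×1 + 19×18 + 15×3 + 6×18 + 26×10 = 999.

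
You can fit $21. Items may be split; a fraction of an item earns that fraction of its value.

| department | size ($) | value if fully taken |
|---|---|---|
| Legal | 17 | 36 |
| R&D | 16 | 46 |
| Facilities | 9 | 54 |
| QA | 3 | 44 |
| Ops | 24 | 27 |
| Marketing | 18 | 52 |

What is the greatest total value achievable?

Sort by value density: QA 44/3≈14.7, Facilities 54/9≈6, Marketing 52/18≈2.89, R&D 46/16≈2.88, Legal 36/17≈2.12, Ops 27/24≈1.12.
QA: take in full, 3 $ for value 44 ; 18 left.
All 9 $ of Facilities fit (value 54) ; 9 remain.
9 $ left: a 9/18 share of Marketing gives 52×9/18 = 26.
Total value = 124.

124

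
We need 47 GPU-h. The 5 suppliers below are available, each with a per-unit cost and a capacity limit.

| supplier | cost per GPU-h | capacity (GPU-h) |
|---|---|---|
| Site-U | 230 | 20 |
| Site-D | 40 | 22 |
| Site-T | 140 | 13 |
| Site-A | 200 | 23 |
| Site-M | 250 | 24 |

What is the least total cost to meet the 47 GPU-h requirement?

5100

Fill from the cheapest supplier first.
Site-D at 40: take all 22 GPU-h — 25 still needed.
Site-T at 140: take all 13 GPU-h — 12 still needed.
Take 12 from Site-A at 200 to finish.
Site-U, Site-M: unused.
Cost = 22×40 + 13×140 + 12×200 = 5100.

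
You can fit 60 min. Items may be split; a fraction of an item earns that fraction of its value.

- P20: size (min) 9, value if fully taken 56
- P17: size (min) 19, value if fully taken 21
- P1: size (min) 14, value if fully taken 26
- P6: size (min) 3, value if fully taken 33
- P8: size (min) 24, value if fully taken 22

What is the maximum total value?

149.75

Rank by value-to-size ratio: P6 33/3≈11, P20 56/9≈6.22, P1 26/14≈1.86, P17 21/19≈1.11, P8 22/24≈0.917.
P6: take in full, 3 min for value 33 — 57 left.
All 9 min of P20 fit (value 56) — 48 remain.
P1: take in full, 14 min for value 26 — 34 left.
P17: take in full, 19 min for value 21 — 15 left.
Fill the last 15 min with part of P8: 15/24 of it earns 13.75.
Total value = 149.75.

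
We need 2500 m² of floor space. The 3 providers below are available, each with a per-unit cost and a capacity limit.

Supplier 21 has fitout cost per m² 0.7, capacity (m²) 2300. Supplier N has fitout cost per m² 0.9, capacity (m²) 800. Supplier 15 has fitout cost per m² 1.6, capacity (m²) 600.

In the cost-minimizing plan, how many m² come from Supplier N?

200

Use providers in increasing cost order.
Supplier 21 (0.7): use full 2300 → 200 m² to go.
Take 200 from Supplier N at 0.9 to finish.
Supplier 15: unused.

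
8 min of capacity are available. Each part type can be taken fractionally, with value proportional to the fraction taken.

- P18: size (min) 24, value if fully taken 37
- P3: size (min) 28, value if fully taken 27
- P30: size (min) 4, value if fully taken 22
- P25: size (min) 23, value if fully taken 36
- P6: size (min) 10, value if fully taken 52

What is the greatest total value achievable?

Rank by value-to-size ratio: P30 22/4≈5.5, P6 52/10≈5.2, P25 36/23≈1.57, P18 37/24≈1.54, P3 27/28≈0.964.
P30: take in full, 4 min for value 22 ; 4 left.
4 min left: a 4/10 share of P6 gives 52×4/10 = 20.8.
Total value = 42.8.

42.8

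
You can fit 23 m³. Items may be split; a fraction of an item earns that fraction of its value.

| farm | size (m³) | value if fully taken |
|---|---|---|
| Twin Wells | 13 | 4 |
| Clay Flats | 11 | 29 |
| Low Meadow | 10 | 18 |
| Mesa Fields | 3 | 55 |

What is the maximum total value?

100.2

Sort by value density: Mesa Fields 55/3≈18.3, Clay Flats 29/11≈2.64, Low Meadow 18/10≈1.8, Twin Wells 4/13≈0.308.
Mesa Fields: take in full, 3 m³ for value 55 → 20 left.
Clay Flats: take in full, 11 m³ for value 29 → 9 left.
9 m³ left: a 9/10 share of Low Meadow gives 18×9/10 = 16.2.
Total value = 100.2.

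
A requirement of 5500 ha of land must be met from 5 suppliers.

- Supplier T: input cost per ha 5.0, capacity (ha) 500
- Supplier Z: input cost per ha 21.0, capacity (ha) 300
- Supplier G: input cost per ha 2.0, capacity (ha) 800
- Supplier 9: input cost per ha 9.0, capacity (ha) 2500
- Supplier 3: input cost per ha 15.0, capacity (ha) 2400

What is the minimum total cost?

52100

Cheapest first:
Supplier G (2.0): use full 800 → 4700 ha to go.
Supplier T (5.0): use full 500 → 4200 ha to go.
Supplier 9 at 9.0: take all 2500 ha → 1700 still needed.
Supplier 3 (15.0): take the remaining 1700 → done.
Supplier Z: unused.
Cost = 800×2.0 + 500×5.0 + 2500×9.0 + 1700×15.0 = 52100.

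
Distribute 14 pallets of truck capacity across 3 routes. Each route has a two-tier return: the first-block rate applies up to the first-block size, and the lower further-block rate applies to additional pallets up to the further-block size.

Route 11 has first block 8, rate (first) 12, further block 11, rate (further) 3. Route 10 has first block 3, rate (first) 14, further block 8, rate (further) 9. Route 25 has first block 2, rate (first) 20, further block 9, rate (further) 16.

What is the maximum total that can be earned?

Order all 6 blocks by rate: Route 25/tier1 20 > Route 25/tier2 16 > Route 10/tier1 14 > Route 11/tier1 12 > Route 10/tier2 9 > Route 11/tier2 3.
Fill Route 25 tier1 block (2 at 20) ; 12 left.
Route 25 tier2 at 16: fill all 9 ; 3 left.
Route 10/tier1 (14): +3 ; 0 left.
Total = 20×2 + 16×9 + 14×3 = 226.

226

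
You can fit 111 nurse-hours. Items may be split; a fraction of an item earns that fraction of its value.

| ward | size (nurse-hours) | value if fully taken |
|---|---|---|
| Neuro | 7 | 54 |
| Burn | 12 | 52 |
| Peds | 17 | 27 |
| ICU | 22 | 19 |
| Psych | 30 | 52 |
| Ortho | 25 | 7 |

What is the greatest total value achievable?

210.44

Best value per unit of size first: Neuro 54/7≈7.71, Burn 52/12≈4.33, Psych 52/30≈1.73, Peds 27/17≈1.59, ICU 19/22≈0.864, Ortho 7/25≈0.28.
All 7 nurse-hours of Neuro fit (value 54) → 104 remain.
Burn: take in full, 12 nurse-hours for value 52 → 92 left.
Psych: take in full, 30 nurse-hours for value 52 → 62 left.
Take all of Peds (17 nurse-hours, value 27) → 45 nurse-hours left.
Take all of ICU (22 nurse-hours, value 19) → 23 nurse-hours left.
Fill the last 23 nurse-hours with part of Ortho: 23/25 of it earns 6.44.
Total value = 210.44.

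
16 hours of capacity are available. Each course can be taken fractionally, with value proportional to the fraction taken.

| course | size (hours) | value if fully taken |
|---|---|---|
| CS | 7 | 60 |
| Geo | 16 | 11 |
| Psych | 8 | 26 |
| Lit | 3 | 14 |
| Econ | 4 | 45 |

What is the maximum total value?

125.5

Rank by value-to-size ratio: Econ 45/4≈11.2, CS 60/7≈8.57, Lit 14/3≈4.67, Psych 26/8≈3.25, Geo 11/16≈0.688.
All 4 hours of Econ fit (value 45) → 12 remain.
All 7 hours of CS fit (value 60) → 5 remain.
Take all of Lit (3 hours, value 14) → 2 hours left.
Fill the last 2 hours with part of Psych: 2/8 of it earns 6.5.
Total value = 125.5.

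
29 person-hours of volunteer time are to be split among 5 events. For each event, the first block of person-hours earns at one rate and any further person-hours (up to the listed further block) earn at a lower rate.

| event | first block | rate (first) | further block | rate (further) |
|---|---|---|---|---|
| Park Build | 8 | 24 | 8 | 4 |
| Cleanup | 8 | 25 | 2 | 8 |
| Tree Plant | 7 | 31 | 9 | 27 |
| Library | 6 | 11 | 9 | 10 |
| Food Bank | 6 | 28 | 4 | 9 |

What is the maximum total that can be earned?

803

Rank every tier by rate: Tree Plant/first 31 > Food Bank/first 28 > Tree Plant/second 27 > Cleanup/first 25 > Park Build/first 24 > Library/first 11 > Library/second 10 > Food Bank/second 9 > Cleanup/second 8 > Park Build/second 4.
Fill Tree Plant first block (7 at 31) — 22 left.
Food Bank/first (28): +6 — 16 left.
Tree Plant/second (27): +9 — 7 left.
7 remain; put them into Cleanup first at 25.
Total = 31×7 + 28×6 + 27×9 + 25×7 = 803.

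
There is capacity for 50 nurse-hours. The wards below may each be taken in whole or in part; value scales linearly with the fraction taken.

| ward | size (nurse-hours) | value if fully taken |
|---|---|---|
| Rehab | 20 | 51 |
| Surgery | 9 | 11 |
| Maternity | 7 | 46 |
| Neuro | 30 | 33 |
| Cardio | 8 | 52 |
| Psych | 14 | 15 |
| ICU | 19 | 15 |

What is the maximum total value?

166.6

Rank by value-to-size ratio: Maternity 46/7≈6.57, Cardio 52/8≈6.5, Rehab 51/20≈2.55, Surgery 11/9≈1.22, Neuro 33/30≈1.1, Psych 15/14≈1.07, ICU 15/19≈0.789.
Take all of Maternity (7 nurse-hours, value 46) ; 43 nurse-hours left.
Take all of Cardio (8 nurse-hours, value 52) ; 35 nurse-hours left.
Take all of Rehab (20 nurse-hours, value 51) ; 15 nurse-hours left.
Take all of Surgery (9 nurse-hours, value 11) ; 6 nurse-hours left.
6 nurse-hours left: a 6/30 share of Neuro gives 33×6/30 = 6.6.
Total value = 166.6.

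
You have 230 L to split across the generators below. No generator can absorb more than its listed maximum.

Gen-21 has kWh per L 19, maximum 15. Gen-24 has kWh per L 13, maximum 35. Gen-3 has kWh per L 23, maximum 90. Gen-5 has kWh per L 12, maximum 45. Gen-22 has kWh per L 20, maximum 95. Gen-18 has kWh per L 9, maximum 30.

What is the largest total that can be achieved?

4645

Rank by kWh per L: Gen-3 23 > Gen-22 20 > Gen-21 19 > Gen-24 13 > Gen-5 12 > Gen-18 9.
Gen-3 takes 90 to reach its cap of 90 ; 140 left.
Give Gen-22 95 to hit its cap of 95 ; 45 left.
Gen-21: +15 to 15 (cap) ; 30 left.
Gen-24: +30 (room for 35) → 30. Pool exhausted.
Total = 19×15 + 13×30 + 23×90 + 20×95 = 4645.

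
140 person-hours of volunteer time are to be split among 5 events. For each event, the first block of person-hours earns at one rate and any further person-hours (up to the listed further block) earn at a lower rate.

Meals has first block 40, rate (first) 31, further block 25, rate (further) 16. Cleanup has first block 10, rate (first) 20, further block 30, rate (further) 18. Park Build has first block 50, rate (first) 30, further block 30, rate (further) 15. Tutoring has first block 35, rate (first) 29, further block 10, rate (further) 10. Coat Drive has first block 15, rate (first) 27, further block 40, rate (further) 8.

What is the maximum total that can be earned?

Treat each block as its own option and order by rate: Meals/tier1 31 > Park Build/tier1 30 > Tutoring/tier1 29 > Coat Drive/tier1 27 > Cleanup/tier1 20 > Cleanup/tier2 18 > Meals/tier2 16 > Park Build/tier2 15 > Tutoring/tier2 10 > Coat Drive/tier2 8.
Fill Meals tier1 block (40 at 31) → 100 left.
Fill Park Build tier1 block (50 at 30) → 50 left.
Fill Tutoring tier1 block (35 at 29) → 15 left.
Coat Drive/tier1 (27): +15 → 0 left.
Total = 31×40 + 30×50 + 29×35 + 27×15 = 4160.

4160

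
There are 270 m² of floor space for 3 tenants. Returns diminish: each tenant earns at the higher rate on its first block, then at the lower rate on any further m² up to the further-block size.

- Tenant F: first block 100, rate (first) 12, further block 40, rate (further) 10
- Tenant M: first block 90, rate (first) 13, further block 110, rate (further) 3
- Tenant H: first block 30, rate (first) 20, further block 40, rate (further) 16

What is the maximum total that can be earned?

3710

Treat each block as its own option and order by rate: Tenant H/tier1 20 > Tenant H/tier2 16 > Tenant M/tier1 13 > Tenant F/tier1 12 > Tenant F/tier2 10 > Tenant M/tier2 3.
Tenant H tier1 at 20: fill all 30 ; 240 left.
Tenant H tier2 at 16: fill all 40 ; 200 left.
Fill Tenant M tier1 block (90 at 13) ; 110 left.
Fill Tenant F tier1 block (100 at 12) ; 10 left.
Tenant F/tier2: +10 of 40 at 10; pool empty.
Total = 20×30 + 16×40 + 13×90 + 12×100 + 10×10 = 3710.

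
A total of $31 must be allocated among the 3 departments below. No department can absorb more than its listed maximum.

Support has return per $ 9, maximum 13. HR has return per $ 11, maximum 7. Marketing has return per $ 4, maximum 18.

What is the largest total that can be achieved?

Order the departments by return per $: HR 11 > Support 9 > Marketing 4.
HR takes 7 to reach its cap of 7 → 24 left.
Give Support 13 to hit its cap of 13 → 11 left.
Marketing has room for 18 but only 11 remain, so it gets 11.
Total = 9×13 + 11×7 + 4×11 = 238.

238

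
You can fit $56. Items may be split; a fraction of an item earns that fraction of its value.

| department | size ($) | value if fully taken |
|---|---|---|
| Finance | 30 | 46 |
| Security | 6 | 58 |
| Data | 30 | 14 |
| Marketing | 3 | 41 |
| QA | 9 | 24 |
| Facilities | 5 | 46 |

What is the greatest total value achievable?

Sort by value density: Marketing 41/3≈13.7, Security 58/6≈9.67, Facilities 46/5≈9.2, QA 24/9≈2.67, Finance 46/30≈1.53, Data 14/30≈0.467.
Take all of Marketing (3 $, value 41) → 53 $ left.
Security: take in full, 6 $ for value 58 → 47 left.
Facilities: take in full, 5 $ for value 46 → 42 left.
QA: take in full, 9 $ for value 24 → 33 left.
All 30 $ of Finance fit (value 46) → 3 remain.
Only 3 $ remain; take 3/30 of Data for value 14×3/30 = 1.4.
Total value = 216.4.

216.4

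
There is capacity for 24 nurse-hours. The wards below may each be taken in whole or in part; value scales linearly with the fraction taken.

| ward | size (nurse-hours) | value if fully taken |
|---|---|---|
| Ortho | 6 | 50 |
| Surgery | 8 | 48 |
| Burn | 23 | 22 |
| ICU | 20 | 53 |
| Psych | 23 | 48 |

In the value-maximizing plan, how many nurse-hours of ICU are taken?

10

Best value per unit of size first: Ortho 50/6≈8.33, Surgery 48/8≈6, ICU 53/20≈2.65, Psych 48/23≈2.09, Burn 22/23≈0.957.
Take all of Ortho (6 nurse-hours, value 50) ; 18 nurse-hours left.
All 8 nurse-hours of Surgery fit (value 48) ; 10 remain.
Only 10 nurse-hours remain; take 10/20 of ICU for value 53×10/20 = 26.5.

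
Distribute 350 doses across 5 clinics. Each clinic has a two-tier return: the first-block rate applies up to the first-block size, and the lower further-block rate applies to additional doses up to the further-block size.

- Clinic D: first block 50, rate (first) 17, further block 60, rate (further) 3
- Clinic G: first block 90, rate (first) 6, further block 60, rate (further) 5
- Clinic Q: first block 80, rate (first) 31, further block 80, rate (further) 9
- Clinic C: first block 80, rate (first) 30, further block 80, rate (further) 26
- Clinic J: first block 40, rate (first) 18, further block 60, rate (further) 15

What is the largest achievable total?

Rank every tier by rate: Clinic Q/first 31 > Clinic C/first 30 > Clinic C/second 26 > Clinic J/first 18 > Clinic D/first 17 > Clinic J/second 15 > Clinic Q/second 9 > Clinic G/first 6 > Clinic G/second 5 > Clinic D/second 3.
Clinic Q/first (31): +80 → 270 left.
Fill Clinic C first block (80 at 30) → 190 left.
Fill Clinic C second block (80 at 26) → 110 left.
Fill Clinic J first block (40 at 18) → 70 left.
Clinic D/first (17): +50 → 20 left.
Clinic J/second: +20 of 60 at 15; pool empty.
Total = 31×80 + 30×80 + 26×80 + 18×40 + 17×50 + 15×20 = 8830.

8830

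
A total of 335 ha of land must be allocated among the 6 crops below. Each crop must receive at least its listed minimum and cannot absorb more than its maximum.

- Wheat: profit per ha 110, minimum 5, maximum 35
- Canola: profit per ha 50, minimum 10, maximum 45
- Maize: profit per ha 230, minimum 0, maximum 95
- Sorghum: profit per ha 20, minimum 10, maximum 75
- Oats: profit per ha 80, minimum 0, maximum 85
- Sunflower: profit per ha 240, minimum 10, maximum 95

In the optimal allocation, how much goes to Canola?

15

Meeting every minimum uses 5+10+0+10+0+10 = 35 ha, leaving 300.
Rank by profit per ha: Sunflower 240 > Maize 230 > Wheat 110 > Oats 80 > Canola 50 > Sorghum 20.
Sunflower takes 85 more to reach its cap of 95 → 215 left.
Maize takes 95 more to reach its cap of 95 → 120 left.
Give Wheat 30 more to hit its cap of 35 → 90 left.
Oats: +85 to 85 (cap) → 5 left.
Only 5 left; Canola takes them to reach 15.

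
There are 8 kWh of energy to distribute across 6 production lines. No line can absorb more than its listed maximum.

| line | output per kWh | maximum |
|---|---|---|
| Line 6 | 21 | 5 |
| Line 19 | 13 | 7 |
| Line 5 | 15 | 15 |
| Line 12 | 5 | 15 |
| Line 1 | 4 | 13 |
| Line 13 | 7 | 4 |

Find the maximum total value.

Rank by output per kWh: Line 6 21 > Line 5 15 > Line 19 13 > Line 13 7 > Line 12 5 > Line 1 4.
Line 6: +5 to 5 (cap) → 3 left.
Line 5 has room for 15 but only 3 remain, so it gets 3.
Total = 21×5 + 15×3 = 150.

150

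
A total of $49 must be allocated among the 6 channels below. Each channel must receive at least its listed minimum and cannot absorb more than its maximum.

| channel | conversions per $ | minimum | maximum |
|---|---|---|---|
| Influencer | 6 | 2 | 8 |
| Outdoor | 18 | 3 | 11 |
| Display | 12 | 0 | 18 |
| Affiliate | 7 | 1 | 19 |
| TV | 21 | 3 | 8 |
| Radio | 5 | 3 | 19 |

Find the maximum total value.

Meeting every minimum uses 2+3+0+1+3+3 = 12 $, leaving 37.
Rank by conversions per $: TV 21 > Outdoor 18 > Display 12 > Affiliate 7 > Influencer 6 > Radio 5.
Give TV 5 more to hit its cap of 8 — 32 left.
Give Outdoor 8 more to hit its cap of 11 — 24 left.
Display takes 18 more to reach its cap of 18 — 6 left.
Affiliate: +6 (room for 18) → 7. Pool exhausted.
Total = 6×2 + 18×11 + 12×18 + 7×7 + 21×8 + 5×3 = 658.

658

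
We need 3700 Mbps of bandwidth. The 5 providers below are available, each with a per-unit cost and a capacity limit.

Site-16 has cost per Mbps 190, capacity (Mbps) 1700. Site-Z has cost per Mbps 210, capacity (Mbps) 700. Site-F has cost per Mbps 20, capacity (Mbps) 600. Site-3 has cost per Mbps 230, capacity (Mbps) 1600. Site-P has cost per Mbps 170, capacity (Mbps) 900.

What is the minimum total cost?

593000

Fill from the cheapest provider first.
Take 600 from Site-F at 20 — need 3100 more.
Site-P at 170: take all 900 Mbps — 2200 still needed.
Site-16 at 190: take all 1700 Mbps — 500 still needed.
Take 500 from Site-Z at 210 to finish.
Site-3: unused.
Cost = 600×20 + 900×170 + 1700×190 + 500×210 = 593000.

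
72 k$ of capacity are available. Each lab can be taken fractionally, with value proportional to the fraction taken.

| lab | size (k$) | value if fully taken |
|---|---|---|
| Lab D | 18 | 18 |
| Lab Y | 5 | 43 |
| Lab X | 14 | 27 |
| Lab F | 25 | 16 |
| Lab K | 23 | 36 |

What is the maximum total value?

131.68

Rank by value-to-size ratio: Lab Y 43/5≈8.6, Lab X 27/14≈1.93, Lab K 36/23≈1.57, Lab D 18/18≈1, Lab F 16/25≈0.64.
Take all of Lab Y (5 k$, value 43) — 67 k$ left.
Lab X: take in full, 14 k$ for value 27 — 53 left.
Take all of Lab K (23 k$, value 36) — 30 k$ left.
All 18 k$ of Lab D fit (value 18) — 12 remain.
Only 12 k$ remain; take 12/25 of Lab F for value 16×12/25 = 7.68.
Total value = 131.68.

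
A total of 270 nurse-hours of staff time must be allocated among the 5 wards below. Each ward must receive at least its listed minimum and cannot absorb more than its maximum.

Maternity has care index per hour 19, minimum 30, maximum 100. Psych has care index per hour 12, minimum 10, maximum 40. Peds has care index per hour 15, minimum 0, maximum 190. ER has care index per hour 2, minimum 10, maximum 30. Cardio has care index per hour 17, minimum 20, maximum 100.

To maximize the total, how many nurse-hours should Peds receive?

50

Meeting every minimum uses 30+10+0+10+20 = 70 nurse-hours, leaving 200.
Highest care index per hour first: Maternity 19 > Cardio 17 > Peds 15 > Psych 12 > ER 2.
Give Maternity 70 more to hit its cap of 100 ; 130 left.
Cardio: +80 to 100 (cap) ; 50 left.
Peds: +50 (room for 190) → 50. Pool exhausted.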